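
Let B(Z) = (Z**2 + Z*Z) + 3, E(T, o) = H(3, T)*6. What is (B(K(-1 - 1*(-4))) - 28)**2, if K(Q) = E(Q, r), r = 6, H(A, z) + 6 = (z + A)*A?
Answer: 106977649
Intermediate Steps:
H(A, z) = -6 + A*(A + z) (H(A, z) = -6 + (z + A)*A = -6 + (A + z)*A = -6 + A*(A + z))
E(T, o) = 18 + 18*T (E(T, o) = (-6 + 3**2 + 3*T)*6 = (-6 + 9 + 3*T)*6 = (3 + 3*T)*6 = 18 + 18*T)
K(Q) = 18 + 18*Q
B(Z) = 3 + 2*Z**2 (B(Z) = (Z**2 + Z**2) + 3 = 2*Z**2 + 3 = 3 + 2*Z**2)
(B(K(-1 - 1*(-4))) - 28)**2 = ((3 + 2*(18 + 18*(-1 - 1*(-4)))**2) - 28)**2 = ((3 + 2*(18 + 18*(-1 + 4))**2) - 28)**2 = ((3 + 2*(18 + 18*3)**2) - 28)**2 = ((3 + 2*(18 + 54)**2) - 28)**2 = ((3 + 2*72**2) - 28)**2 = ((3 + 2*5184) - 28)**2 = ((3 + 10368) - 28)**2 = (10371 - 28)**2 = 10343**2 = 106977649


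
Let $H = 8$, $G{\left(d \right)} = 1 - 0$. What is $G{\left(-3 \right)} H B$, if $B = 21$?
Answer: $168$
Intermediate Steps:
$G{\left(d \right)} = 1$ ($G{\left(d \right)} = 1 + 0 = 1$)
$G{\left(-3 \right)} H B = 1 \cdot 8 \cdot 21 = 8 \cdot 21 = 168$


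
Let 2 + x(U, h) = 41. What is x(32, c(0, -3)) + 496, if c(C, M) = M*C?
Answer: 535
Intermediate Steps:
c(C, M) = C*M
x(U, h) = 39 (x(U, h) = -2 + 41 = 39)
x(32, c(0, -3)) + 496 = 39 + 496 = 535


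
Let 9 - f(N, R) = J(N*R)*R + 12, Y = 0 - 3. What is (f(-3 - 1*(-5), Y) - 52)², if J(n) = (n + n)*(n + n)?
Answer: 142129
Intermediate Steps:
J(n) = 4*n² (J(n) = (2*n)*(2*n) = 4*n²)
Y = -3
f(N, R) = -3 - 4*N²*R³ (f(N, R) = 9 - ((4*(N*R)²)*R + 12) = 9 - ((4*(N²*R²))*R + 12) = 9 - ((4*N²*R²)*R + 12) = 9 - (4*N²*R³ + 12) = 9 - (12 + 4*N²*R³) = 9 + (-12 - 4*N²*R³) = -3 - 4*N²*R³)
(f(-3 - 1*(-5), Y) - 52)² = ((-3 - 4*(-3 - 1*(-5))²*(-3)³) - 52)² = ((-3 - 4*(-3 + 5)²*(-27)) - 52)² = ((-3 - 4*2²*(-27)) - 52)² = ((-3 - 4*4*(-27)) - 52)² = ((-3 + 432) - 52)² = (429 - 52)² = 377² = 142129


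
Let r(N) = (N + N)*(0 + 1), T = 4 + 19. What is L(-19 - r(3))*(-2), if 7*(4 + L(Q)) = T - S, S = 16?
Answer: 6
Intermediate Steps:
T = 23
r(N) = 2*N (r(N) = (2*N)*1 = 2*N)
L(Q) = -3 (L(Q) = -4 + (23 - 1*16)/7 = -4 + (23 - 16)/7 = -4 + (⅐)*7 = -4 + 1 = -3)
L(-19 - r(3))*(-2) = -3*(-2) = 6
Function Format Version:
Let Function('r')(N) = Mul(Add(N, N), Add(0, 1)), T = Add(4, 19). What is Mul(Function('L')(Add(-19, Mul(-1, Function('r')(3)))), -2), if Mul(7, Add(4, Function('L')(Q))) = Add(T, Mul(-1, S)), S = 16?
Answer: 6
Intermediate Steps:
T = 23
Function('r')(N) = Mul(2, N) (Function('r')(N) = Mul(Mul(2, N), 1) = Mul(2, N))
Function('L')(Q) = -3 (Function('L')(Q) = Add(-4, Mul(Rational(1, 7), Add(23, Mul(-1, 16)))) = Add(-4, Mul(Rational(1, 7), Add(23, -16))) = Add(-4, Mul(Rational(1, 7), 7)) = Add(-4, 1) = -3)
Mul(Function('L')(Add(-19, Mul(-1, Function('r')(3)))), -2) = Mul(-3, -2) = 6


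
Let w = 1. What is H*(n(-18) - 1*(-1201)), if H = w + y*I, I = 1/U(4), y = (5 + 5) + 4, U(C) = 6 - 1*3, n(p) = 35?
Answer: 7004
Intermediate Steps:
U(C) = 3 (U(C) = 6 - 3 = 3)
y = 14 (y = 10 + 4 = 14)
I = ⅓ (I = 1/3 = ⅓ ≈ 0.33333)
H = 17/3 (H = 1 + 14*(⅓) = 1 + 14/3 = 17/3 ≈ 5.6667)
H*(n(-18) - 1*(-1201)) = 17*(35 - 1*(-1201))/3 = 17*(35 + 1201)/3 = (17/3)*1236 = 7004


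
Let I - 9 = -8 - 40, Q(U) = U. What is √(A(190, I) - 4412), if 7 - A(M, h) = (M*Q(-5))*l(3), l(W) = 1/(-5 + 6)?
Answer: I*√3455 ≈ 58.779*I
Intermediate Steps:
l(W) = 1 (l(W) = 1/1 = 1)
I = -39 (I = 9 + (-8 - 40) = 9 - 48 = -39)
A(M, h) = 7 + 5*M (A(M, h) = 7 - M*(-5) = 7 - (-5*M) = 7 - (-5)*M = 7 + 5*M)
√(A(190, I) - 4412) = √((7 + 5*190) - 4412) = √((7 + 950) - 4412) = √(957 - 4412) = √(-3455) = I*√3455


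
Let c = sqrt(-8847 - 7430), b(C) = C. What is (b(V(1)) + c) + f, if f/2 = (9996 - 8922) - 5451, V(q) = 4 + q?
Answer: -8749 + I*sqrt(16277) ≈ -8749.0 + 127.58*I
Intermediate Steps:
f = -8754 (f = 2*((9996 - 8922) - 5451) = 2*(1074 - 5451) = 2*(-4377) = -8754)
c = I*sqrt(16277) (c = sqrt(-16277) = I*sqrt(16277) ≈ 127.58*I)
(b(V(1)) + c) + f = ((4 + 1) + I*sqrt(16277)) - 8754 = (5 + I*sqrt(16277)) - 8754 = -8749 + I*sqrt(16277)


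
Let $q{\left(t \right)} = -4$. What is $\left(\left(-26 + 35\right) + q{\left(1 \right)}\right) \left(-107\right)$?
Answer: $-535$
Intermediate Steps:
$\left(\left(-26 + 35\right) + q{\left(1 \right)}\right) \left(-107\right) = \left(\left(-26 + 35\right) - 4\right) \left(-107\right) = \left(9 - 4\right) \left(-107\right) = 5 \left(-107\right) = -535$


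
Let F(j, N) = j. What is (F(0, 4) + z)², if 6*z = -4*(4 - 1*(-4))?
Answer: 256/9 ≈ 28.444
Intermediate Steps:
z = -16/3 (z = (-4*(4 - 1*(-4)))/6 = (-4*(4 + 4))/6 = (-4*8)/6 = (⅙)*(-32) = -16/3 ≈ -5.3333)
(F(0, 4) + z)² = (0 - 16/3)² = (-16/3)² = 256/9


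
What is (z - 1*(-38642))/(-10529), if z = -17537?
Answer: -21105/10529 ≈ -2.0045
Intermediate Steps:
(z - 1*(-38642))/(-10529) = (-17537 - 1*(-38642))/(-10529) = (-17537 + 38642)*(-1/10529) = 21105*(-1/10529) = -21105/10529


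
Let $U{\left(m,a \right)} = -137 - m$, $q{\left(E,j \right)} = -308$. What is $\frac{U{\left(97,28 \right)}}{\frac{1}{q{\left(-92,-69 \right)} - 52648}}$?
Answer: $12391704$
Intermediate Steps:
$\frac{U{\left(97,28 \right)}}{\frac{1}{q{\left(-92,-69 \right)} - 52648}} = \frac{-137 - 97}{\frac{1}{-308 - 52648}} = \frac{-137 - 97}{\frac{1}{-52956}} = - \frac{234}{- \frac{1}{52956}} = \left(-234\right) \left(-52956\right) = 12391704$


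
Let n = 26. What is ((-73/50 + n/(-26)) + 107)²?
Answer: 27321529/2500 ≈ 10929.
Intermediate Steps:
((-73/50 + n/(-26)) + 107)² = ((-73/50 + 26/(-26)) + 107)² = ((-73*1/50 + 26*(-1/26)) + 107)² = ((-73/50 - 1) + 107)² = (-123/50 + 107)² = (5227/50)² = 27321529/2500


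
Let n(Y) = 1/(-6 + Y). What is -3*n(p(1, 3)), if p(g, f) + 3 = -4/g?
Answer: 3/13 ≈ 0.23077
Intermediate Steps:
p(g, f) = -3 - 4/g
-3*n(p(1, 3)) = -3/(-6 + (-3 - 4/1)) = -3/(-6 + (-3 - 4*1)) = -3/(-6 + (-3 - 4)) = -3/(-6 - 7) = -3/(-13) = -3*(-1/13) = 3/13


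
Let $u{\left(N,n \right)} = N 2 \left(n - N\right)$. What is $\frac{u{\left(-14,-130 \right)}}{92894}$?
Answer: $\frac{1624}{46447} \approx 0.034965$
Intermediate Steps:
$u{\left(N,n \right)} = 2 N \left(n - N\right)$
$\frac{u{\left(-14,-130 \right)}}{92894} = \frac{2 \left(-14\right) \left(-130 - -14\right)}{92894} = 2 \left(-14\right) \left(-130 + 14\right) \frac{1}{92894} = 2 \left(-14\right) \left(-116\right) \frac{1}{92894} = 3248 \cdot \frac{1}{92894} = \frac{1624}{46447}$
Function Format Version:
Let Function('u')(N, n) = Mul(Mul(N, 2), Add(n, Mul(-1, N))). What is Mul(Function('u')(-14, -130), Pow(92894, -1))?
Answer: Rational(1624, 46447) ≈ 0.034965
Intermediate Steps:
Function('u')(N, n) = Mul(2, N, Add(n, Mul(-1, N))) (Function('u')(N, n) = Mul(Mul(2, N), Add(n, Mul(-1, N))) = Mul(2, N, Add(n, Mul(-1, N))))
Mul(Function('u')(-14, -130), Pow(92894, -1)) = Mul(Mul(2, -14, Add(-130, Mul(-1, -14))), Pow(92894, -1)) = Mul(Mul(2, -14, Add(-130, 14)), Rational(1, 92894)) = Mul(Mul(2, -14, -116), Rational(1, 92894)) = Mul(3248, Rational(1, 92894)) = Rational(1624, 46447)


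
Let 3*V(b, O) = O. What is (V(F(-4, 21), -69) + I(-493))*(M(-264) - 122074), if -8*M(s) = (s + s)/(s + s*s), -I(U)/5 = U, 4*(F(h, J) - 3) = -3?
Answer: -156803075187/526 ≈ -2.9810e+8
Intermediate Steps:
F(h, J) = 9/4 (F(h, J) = 3 + (¼)*(-3) = 3 - ¾ = 9/4)
I(U) = -5*U
M(s) = -s/(4*(s + s²)) (M(s) = -(s + s)/(8*(s + s*s)) = -2*s/(8*(s + s²)) = -s/(4*(s + s²)))
V(b, O) = O/3
(V(F(-4, 21), -69) + I(-493))*(M(-264) - 122074) = ((⅓)*(-69) - 5*(-493))*(-1/(4 + 4*(-264)) - 122074) = (-23 + 2465)*(-1/(4 - 1056) - 122074) = 2442*(-1/(-1052) - 122074) = 2442*(-1*(-1/1052) - 122074) = 2442*(1/1052 - 122074) = 2442*(-128421847/1052) = -156803075187/526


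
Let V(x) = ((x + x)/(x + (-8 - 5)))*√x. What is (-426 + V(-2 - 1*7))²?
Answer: 21957867/121 - 23004*I/11 ≈ 1.8147e+5 - 2091.3*I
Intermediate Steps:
V(x) = 2*x^(3/2)/(-13 + x) (V(x) = ((2*x)/(x - 13))*√x = ((2*x)/(-13 + x))*√x = (2*x/(-13 + x))*√x = 2*x^(3/2)/(-13 + x))
(-426 + V(-2 - 1*7))² = (-426 + 2*(-2 - 1*7)^(3/2)/(-13 + (-2 - 1*7)))² = (-426 + 2*(-2 - 7)^(3/2)/(-13 + (-2 - 7)))² = (-426 + 2*(-9)^(3/2)/(-13 - 9))² = (-426 + 2*(-27*I)/(-22))² = (-426 + 2*(-27*I)*(-1/22))² = (-426 + 27*I/11)²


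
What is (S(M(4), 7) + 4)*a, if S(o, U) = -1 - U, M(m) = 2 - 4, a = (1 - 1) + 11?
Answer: -44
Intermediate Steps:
a = 11 (a = 0 + 11 = 11)
M(m) = -2
(S(M(4), 7) + 4)*a = ((-1 - 1*7) + 4)*11 = ((-1 - 7) + 4)*11 = (-8 + 4)*11 = -4*11 = -44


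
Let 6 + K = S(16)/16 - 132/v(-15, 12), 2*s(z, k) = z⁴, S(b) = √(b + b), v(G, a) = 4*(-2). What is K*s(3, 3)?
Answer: 1701/4 + 81*√2/8 ≈ 439.57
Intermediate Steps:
v(G, a) = -8
S(b) = √2*√b (S(b) = √(2*b) = √2*√b)
s(z, k) = z⁴/2
K = 21/2 + √2/4 (K = -6 + ((√2*√16)/16 - 132/(-8)) = -6 + ((√2*4)*(1/16) - 132*(-⅛)) = -6 + ((4*√2)*(1/16) + 33/2) = -6 + (√2/4 + 33/2) = -6 + (33/2 + √2/4) = 21/2 + √2/4 ≈ 10.854)
K*s(3, 3) = (21/2 + √2/4)*((½)*3⁴) = (21/2 + √2/4)*((½)*81) = (21/2 + √2/4)*(81/2) = 1701/4 + 81*√2/8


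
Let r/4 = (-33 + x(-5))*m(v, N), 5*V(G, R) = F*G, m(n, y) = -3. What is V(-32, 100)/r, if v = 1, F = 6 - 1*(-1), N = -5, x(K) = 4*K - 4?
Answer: -56/855 ≈ -0.065497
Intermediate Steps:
x(K) = -4 + 4*K
F = 7 (F = 6 + 1 = 7)
V(G, R) = 7*G/5 (V(G, R) = (7*G)/5 = 7*G/5)
r = 684 (r = 4*((-33 + (-4 + 4*(-5)))*(-3)) = 4*((-33 + (-4 - 20))*(-3)) = 4*((-33 - 24)*(-3)) = 4*(-57*(-3)) = 4*171 = 684)
V(-32, 100)/r = ((7/5)*(-32))/684 = -224/5*1/684 = -56/855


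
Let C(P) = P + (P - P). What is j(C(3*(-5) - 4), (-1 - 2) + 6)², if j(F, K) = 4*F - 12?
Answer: 7744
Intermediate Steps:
C(P) = P (C(P) = P + 0 = P)
j(F, K) = -12 + 4*F
j(C(3*(-5) - 4), (-1 - 2) + 6)² = (-12 + 4*(3*(-5) - 4))² = (-12 + 4*(-15 - 4))² = (-12 + 4*(-19))² = (-12 - 76)² = (-88)² = 7744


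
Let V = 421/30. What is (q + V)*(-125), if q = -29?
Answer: 11225/6 ≈ 1870.8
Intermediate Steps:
V = 421/30 (V = 421*(1/30) = 421/30 ≈ 14.033)
(q + V)*(-125) = (-29 + 421/30)*(-125) = -449/30*(-125) = 11225/6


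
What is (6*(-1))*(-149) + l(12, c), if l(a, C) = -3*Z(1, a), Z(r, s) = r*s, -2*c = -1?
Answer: 858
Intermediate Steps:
c = ½ (c = -½*(-1) = ½ ≈ 0.50000)
l(a, C) = -3*a
(6*(-1))*(-149) + l(12, c) = (6*(-1))*(-149) - 3*12 = -6*(-149) - 36 = 894 - 36 = 858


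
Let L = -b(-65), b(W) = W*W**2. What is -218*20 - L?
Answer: -278985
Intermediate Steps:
b(W) = W**3
L = 274625 (L = -1*(-65)**3 = -1*(-274625) = 274625)
-218*20 - L = -218*20 - 1*274625 = -4360 - 274625 = -278985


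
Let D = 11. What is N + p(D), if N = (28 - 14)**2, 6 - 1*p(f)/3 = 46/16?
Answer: 1643/8 ≈ 205.38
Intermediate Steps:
p(f) = 75/8 (p(f) = 18 - 138/16 = 18 - 3*23/8 = 18 - 69/8 = 75/8)
N = 196 (N = 14**2 = 196)
N + p(D) = 196 + 75/8 = 1643/8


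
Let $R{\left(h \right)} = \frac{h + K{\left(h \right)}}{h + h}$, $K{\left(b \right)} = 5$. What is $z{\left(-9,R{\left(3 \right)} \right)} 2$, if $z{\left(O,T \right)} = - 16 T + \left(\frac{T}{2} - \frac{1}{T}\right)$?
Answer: $- \frac{257}{6} \approx -42.833$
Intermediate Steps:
$R{\left(h \right)} = \frac{5 + h}{2 h}$ ($R{\left(h \right)} = \frac{h + 5}{h + h} = \frac{5 + h}{2 h}$)
$z{\left(O,T \right)} = - \frac{1}{T} - \frac{31 T}{2}$ ($z{\left(O,T \right)} = - 16 T + \left(T \frac{1}{2} - \frac{1}{T}\right) = - 16 T + \left(\frac{T}{2} - \frac{1}{T}\right) = - \frac{1}{T} - \frac{31 T}{2}$)
$z{\left(-9,R{\left(3 \right)} \right)} 2 = \left(- \frac{1}{\frac{1}{2} \cdot \frac{1}{3} \left(5 + 3\right)} - \frac{31 \frac{5 + 3}{2 \cdot 3}}{2}\right) 2 = \left(- \frac{1}{\frac{1}{2} \cdot \frac{1}{3} \cdot 8} - \frac{31 \cdot \frac{1}{2} \cdot \frac{1}{3} \cdot 8}{2}\right) 2 = \left(- \frac{1}{\frac{4}{3}} - \frac{62}{3}\right) 2 = \left(\left(-1\right) \frac{3}{4} - \frac{62}{3}\right) 2 = \left(- \frac{3}{4} - \frac{62}{3}\right) 2 = \left(- \frac{257}{12}\right) 2 = - \frac{257}{6}$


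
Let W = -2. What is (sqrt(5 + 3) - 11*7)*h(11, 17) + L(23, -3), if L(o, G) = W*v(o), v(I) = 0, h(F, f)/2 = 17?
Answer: -2618 + 68*sqrt(2) ≈ -2521.8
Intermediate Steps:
h(F, f) = 34 (h(F, f) = 2*17 = 34)
L(o, G) = 0 (L(o, G) = -2*0 = 0)
(sqrt(5 + 3) - 11*7)*h(11, 17) + L(23, -3) = (sqrt(5 + 3) - 11*7)*34 + 0 = (sqrt(8) - 77)*34 + 0 = (2*sqrt(2) - 77)*34 + 0 = (-77 + 2*sqrt(2))*34 + 0 = (-2618 + 68*sqrt(2)) + 0 = -2618 + 68*sqrt(2)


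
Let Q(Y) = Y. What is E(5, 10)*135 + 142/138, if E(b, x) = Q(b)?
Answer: 46646/69 ≈ 676.03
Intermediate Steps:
E(b, x) = b
E(5, 10)*135 + 142/138 = 5*135 + 142/138 = 675 + 142*(1/138) = 675 + 71/69 = 46646/69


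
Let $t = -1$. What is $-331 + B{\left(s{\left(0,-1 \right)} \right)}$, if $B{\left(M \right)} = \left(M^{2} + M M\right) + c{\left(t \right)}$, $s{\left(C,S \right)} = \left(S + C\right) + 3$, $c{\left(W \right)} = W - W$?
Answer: $-323$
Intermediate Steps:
$c{\left(W \right)} = 0$
$s{\left(C,S \right)} = 3 + C + S$ ($s{\left(C,S \right)} = \left(C + S\right) + 3 = 3 + C + S$)
$B{\left(M \right)} = 2 M^{2}$ ($B{\left(M \right)} = \left(M^{2} + M M\right) + 0 = \left(M^{2} + M^{2}\right) + 0 = 2 M^{2} + 0 = 2 M^{2}$)
$-331 + B{\left(s{\left(0,-1 \right)} \right)} = -331 + 2 \left(3 + 0 - 1\right)^{2} = -331 + 2 \cdot 2^{2} = -331 + 2 \cdot 4 = -331 + 8 = -323$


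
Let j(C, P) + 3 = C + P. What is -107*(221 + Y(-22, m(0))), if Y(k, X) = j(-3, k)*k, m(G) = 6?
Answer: -89559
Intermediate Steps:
j(C, P) = -3 + C + P (j(C, P) = -3 + (C + P) = -3 + C + P)
Y(k, X) = k*(-6 + k) (Y(k, X) = (-3 - 3 + k)*k = (-6 + k)*k = k*(-6 + k))
-107*(221 + Y(-22, m(0))) = -107*(221 - 22*(-6 - 22)) = -107*(221 - 22*(-28)) = -107*(221 + 616) = -107*837 = -89559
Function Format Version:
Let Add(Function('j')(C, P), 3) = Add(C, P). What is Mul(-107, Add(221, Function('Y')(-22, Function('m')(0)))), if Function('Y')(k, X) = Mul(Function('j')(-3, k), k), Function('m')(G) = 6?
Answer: -89559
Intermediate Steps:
Function('j')(C, P) = Add(-3, C, P) (Function('j')(C, P) = Add(-3, Add(C, P)) = Add(-3, C, P))
Function('Y')(k, X) = Mul(k, Add(-6, k)) (Function('Y')(k, X) = Mul(Add(-3, -3, k), k) = Mul(Add(-6, k), k) = Mul(k, Add(-6, k)))
Mul(-107, Add(221, Function('Y')(-22, Function('m')(0)))) = Mul(-107, Add(221, Mul(-22, Add(-6, -22)))) = Mul(-107, Add(221, Mul(-22, -28))) = Mul(-107, Add(221, 616)) = Mul(-107, 837) = -89559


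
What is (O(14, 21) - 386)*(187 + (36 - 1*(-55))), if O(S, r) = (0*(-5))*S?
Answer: -107308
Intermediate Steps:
O(S, r) = 0 (O(S, r) = 0*S = 0)
(O(14, 21) - 386)*(187 + (36 - 1*(-55))) = (0 - 386)*(187 + (36 - 1*(-55))) = -386*(187 + (36 + 55)) = -386*(187 + 91) = -386*278 = -107308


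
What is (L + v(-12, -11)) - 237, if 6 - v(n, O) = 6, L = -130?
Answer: -367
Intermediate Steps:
v(n, O) = 0 (v(n, O) = 6 - 1*6 = 6 - 6 = 0)
(L + v(-12, -11)) - 237 = (-130 + 0) - 237 = -130 - 237 = -367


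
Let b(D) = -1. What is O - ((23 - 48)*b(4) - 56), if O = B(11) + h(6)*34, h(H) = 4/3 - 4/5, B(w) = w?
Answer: 902/15 ≈ 60.133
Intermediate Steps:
h(H) = 8/15 (h(H) = 4*(1/3) - 4*1/5 = 4/3 - 4/5 = 8/15)
O = 437/15 (O = 11 + (8/15)*34 = 11 + 272/15 = 437/15 ≈ 29.133)
O - ((23 - 48)*b(4) - 56) = 437/15 - ((23 - 48)*(-1) - 56) = 437/15 - (-25*(-1) - 56) = 437/15 - (25 - 56) = 437/15 - 1*(-31) = 437/15 + 31 = 902/15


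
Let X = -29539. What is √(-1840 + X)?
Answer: I*√31379 ≈ 177.14*I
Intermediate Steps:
√(-1840 + X) = √(-1840 - 29539) = √(-31379) = I*√31379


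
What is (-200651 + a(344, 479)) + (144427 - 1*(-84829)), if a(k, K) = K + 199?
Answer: 29283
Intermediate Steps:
a(k, K) = 199 + K
(-200651 + a(344, 479)) + (144427 - 1*(-84829)) = (-200651 + (199 + 479)) + (144427 - 1*(-84829)) = (-200651 + 678) + (144427 + 84829) = -199973 + 229256 = 29283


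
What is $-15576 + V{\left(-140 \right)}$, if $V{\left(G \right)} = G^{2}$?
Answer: $4024$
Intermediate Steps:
$-15576 + V{\left(-140 \right)} = -15576 + \left(-140\right)^{2} = -15576 + 19600 = 4024$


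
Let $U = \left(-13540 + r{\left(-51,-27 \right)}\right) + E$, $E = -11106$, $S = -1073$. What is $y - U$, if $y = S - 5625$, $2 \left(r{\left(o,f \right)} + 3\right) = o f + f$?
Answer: $17276$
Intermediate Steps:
$r{\left(o,f \right)} = -3 + \frac{f}{2} + \frac{f o}{2}$ ($r{\left(o,f \right)} = -3 + \frac{o f + f}{2} = -3 + \frac{f o + f}{2} = -3 + \frac{f + f o}{2} = -3 + \left(\frac{f}{2} + \frac{f o}{2}\right) = -3 + \frac{f}{2} + \frac{f o}{2}$)
$U = -23974$ ($U = \left(-13540 + \left(-3 + \frac{1}{2} \left(-27\right) + \frac{1}{2} \left(-27\right) \left(-51\right)\right)\right) - 11106 = \left(-13540 - -672\right) - 11106 = \left(-13540 + 672\right) - 11106 = -12868 - 11106 = -23974$)
$y = -6698$ ($y = -1073 - 5625 = -6698$)
$y - U = -6698 - -23974 = -6698 + 23974 = 17276$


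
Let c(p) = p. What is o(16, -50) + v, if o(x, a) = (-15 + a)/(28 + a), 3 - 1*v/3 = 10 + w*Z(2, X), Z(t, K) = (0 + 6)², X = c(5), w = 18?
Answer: -43165/22 ≈ -1962.0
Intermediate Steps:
X = 5
Z(t, K) = 36 (Z(t, K) = 6² = 36)
v = -1965 (v = 9 - 3*(10 + 18*36) = 9 - 3*(10 + 648) = 9 - 3*658 = 9 - 1974 = -1965)
o(x, a) = (-15 + a)/(28 + a)
o(16, -50) + v = (-15 - 50)/(28 - 50) - 1965 = -65/(-22) - 1965 = -1/22*(-65) - 1965 = 65/22 - 1965 = -43165/22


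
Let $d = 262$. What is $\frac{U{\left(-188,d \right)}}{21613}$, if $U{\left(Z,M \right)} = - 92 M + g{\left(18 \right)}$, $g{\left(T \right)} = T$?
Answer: $- \frac{24086}{21613} \approx -1.1144$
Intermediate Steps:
$U{\left(Z,M \right)} = 18 - 92 M$ ($U{\left(Z,M \right)} = - 92 M + 18 = 18 - 92 M$)
$\frac{U{\left(-188,d \right)}}{21613} = \frac{18 - 24104}{21613} = \left(18 - 24104\right) \frac{1}{21613} = \left(-24086\right) \frac{1}{21613} = - \frac{24086}{21613}$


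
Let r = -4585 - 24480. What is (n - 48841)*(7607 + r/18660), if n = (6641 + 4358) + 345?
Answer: -354765503989/1244 ≈ -2.8518e+8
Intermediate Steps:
n = 11344 (n = 10999 + 345 = 11344)
r = -29065
(n - 48841)*(7607 + r/18660) = (11344 - 48841)*(7607 - 29065/18660) = -37497*(7607 - 29065*1/18660) = -37497*(7607 - 5813/3732) = -37497*28383511/3732 = -354765503989/1244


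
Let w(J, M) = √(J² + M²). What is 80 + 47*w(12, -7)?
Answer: 80 + 47*√193 ≈ 732.95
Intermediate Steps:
80 + 47*w(12, -7) = 80 + 47*√(12² + (-7)²) = 80 + 47*√(144 + 49) = 80 + 47*√193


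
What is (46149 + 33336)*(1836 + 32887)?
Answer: 2759957655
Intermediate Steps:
(46149 + 33336)*(1836 + 32887) = 79485*34723 = 2759957655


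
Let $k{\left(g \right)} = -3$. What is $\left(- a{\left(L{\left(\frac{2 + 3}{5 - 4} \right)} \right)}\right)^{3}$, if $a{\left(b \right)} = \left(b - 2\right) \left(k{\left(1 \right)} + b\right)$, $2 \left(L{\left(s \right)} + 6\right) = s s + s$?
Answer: $-74088$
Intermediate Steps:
$L{\left(s \right)} = -6 + \frac{s}{2} + \frac{s^{2}}{2}$ ($L{\left(s \right)} = -6 + \frac{s s + s}{2} = -6 + \frac{s^{2} + s}{2} = -6 + \frac{s + s^{2}}{2} = -6 + \left(\frac{s}{2} + \frac{s^{2}}{2}\right) = -6 + \frac{s}{2} + \frac{s^{2}}{2}$)
$a{\left(b \right)} = \left(-3 + b\right) \left(-2 + b\right)$ ($a{\left(b \right)} = \left(b - 2\right) \left(-3 + b\right) = \left(-2 + b\right) \left(-3 + b\right) = \left(-3 + b\right) \left(-2 + b\right)$)
$\left(- a{\left(L{\left(\frac{2 + 3}{5 - 4} \right)} \right)}\right)^{3} = \left(- (6 + \left(-6 + \frac{\left(2 + 3\right) \frac{1}{5 - 4}}{2} + \frac{\left(\frac{2 + 3}{5 - 4}\right)^{2}}{2}\right)^{2} - 5 \left(-6 + \frac{\left(2 + 3\right) \frac{1}{5 - 4}}{2} + \frac{\left(\frac{2 + 3}{5 - 4}\right)^{2}}{2}\right))\right)^{3} = \left(- (6 + \left(-6 + \frac{5 \cdot 1^{-1}}{2} + \frac{\left(\frac{5}{1}\right)^{2}}{2}\right)^{2} - 5 \left(-6 + \frac{5 \cdot 1^{-1}}{2} + \frac{\left(\frac{5}{1}\right)^{2}}{2}\right))\right)^{3} = \left(- (6 + \left(-6 + \frac{5 \cdot 1}{2} + \frac{\left(5 \cdot 1\right)^{2}}{2}\right)^{2} - 5 \left(-6 + \frac{5 \cdot 1}{2} + \frac{\left(5 \cdot 1\right)^{2}}{2}\right))\right)^{3} = \left(- (6 + \left(-6 + \frac{1}{2} \cdot 5 + \frac{5^{2}}{2}\right)^{2} - 5 \left(-6 + \frac{1}{2} \cdot 5 + \frac{5^{2}}{2}\right))\right)^{3} = \left(- (6 + \left(-6 + \frac{5}{2} + \frac{1}{2} \cdot 25\right)^{2} - 5 \left(-6 + \frac{5}{2} + \frac{1}{2} \cdot 25\right))\right)^{3} = \left(- (6 + \left(-6 + \frac{5}{2} + \frac{25}{2}\right)^{2} - 5 \left(-6 + \frac{5}{2} + \frac{25}{2}\right))\right)^{3} = \left(- (6 + 9^{2} - 45)\right)^{3} = \left(- (6 + 81 - 45)\right)^{3} = \left(\left(-1\right) 42\right)^{3} = \left(-42\right)^{3} = -74088$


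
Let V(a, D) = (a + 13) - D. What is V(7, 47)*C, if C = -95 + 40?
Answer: 1485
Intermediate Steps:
V(a, D) = 13 + a - D (V(a, D) = (13 + a) - D = 13 + a - D)
C = -55
V(7, 47)*C = (13 + 7 - 1*47)*(-55) = (13 + 7 - 47)*(-55) = -27*(-55) = 1485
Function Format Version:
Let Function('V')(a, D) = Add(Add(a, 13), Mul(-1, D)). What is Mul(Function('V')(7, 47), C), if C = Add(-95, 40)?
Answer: 1485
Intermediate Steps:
Function('V')(a, D) = Add(13, a, Mul(-1, D)) (Function('V')(a, D) = Add(Add(13, a), Mul(-1, D)) = Add(13, a, Mul(-1, D)))
C = -55
Mul(Function('V')(7, 47), C) = Mul(Add(13, 7, Mul(-1, 47)), -55) = Mul(Add(13, 7, -47), -55) = Mul(-27, -55) = 1485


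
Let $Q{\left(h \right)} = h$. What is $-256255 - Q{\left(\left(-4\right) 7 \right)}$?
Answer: $-256227$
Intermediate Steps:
$-256255 - Q{\left(\left(-4\right) 7 \right)} = -256255 - \left(-4\right) 7 = -256255 - -28 = -256255 + 28 = -256227$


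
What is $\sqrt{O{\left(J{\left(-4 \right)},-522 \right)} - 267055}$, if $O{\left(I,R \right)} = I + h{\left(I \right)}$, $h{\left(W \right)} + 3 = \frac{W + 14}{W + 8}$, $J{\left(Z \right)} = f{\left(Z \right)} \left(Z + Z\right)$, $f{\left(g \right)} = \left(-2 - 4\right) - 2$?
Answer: $\frac{i \sqrt{9611745}}{6} \approx 516.71 i$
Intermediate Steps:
$f{\left(g \right)} = -8$ ($f{\left(g \right)} = -6 - 2 = -8$)
$J{\left(Z \right)} = - 16 Z$ ($J{\left(Z \right)} = - 8 \left(Z + Z\right) = - 8 \cdot 2 Z = - 16 Z$)
$h{\left(W \right)} = -3 + \frac{14 + W}{8 + W}$ ($h{\left(W \right)} = -3 + \frac{W + 14}{W + 8} = -3 + \frac{14 + W}{8 + W}$)
$O{\left(I,R \right)} = I + \frac{2 \left(-5 - I\right)}{8 + I}$
$\sqrt{O{\left(J{\left(-4 \right)},-522 \right)} - 267055} = \sqrt{\frac{-10 + \left(\left(-16\right) \left(-4\right)\right)^{2} + 6 \left(\left(-16\right) \left(-4\right)\right)}{8 - -64} - 267055} = \sqrt{\frac{-10 + 64^{2} + 6 \cdot 64}{8 + 64} - 267055} = \sqrt{\frac{-10 + 4096 + 384}{72} - 267055} = \sqrt{\frac{1}{72} \cdot 4470 - 267055} = \sqrt{\frac{745}{12} - 267055} = \sqrt{- \frac{3203915}{12}} = \frac{i \sqrt{9611745}}{6}$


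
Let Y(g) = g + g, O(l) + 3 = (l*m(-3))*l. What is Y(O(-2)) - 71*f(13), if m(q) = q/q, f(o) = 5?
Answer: -353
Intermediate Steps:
m(q) = 1
O(l) = -3 + l**2 (O(l) = -3 + (l*1)*l = -3 + l*l = -3 + l**2)
Y(g) = 2*g
Y(O(-2)) - 71*f(13) = 2*(-3 + (-2)**2) - 71*5 = 2*(-3 + 4) - 355 = 2*1 - 355 = 2 - 355 = -353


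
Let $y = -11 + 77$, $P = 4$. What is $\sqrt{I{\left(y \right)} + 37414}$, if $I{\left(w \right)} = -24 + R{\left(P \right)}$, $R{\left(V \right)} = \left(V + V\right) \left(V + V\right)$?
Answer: $\sqrt{37454} \approx 193.53$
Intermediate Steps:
$R{\left(V \right)} = 4 V^{2}$ ($R{\left(V \right)} = 2 V 2 V = 4 V^{2}$)
$y = 66$
$I{\left(w \right)} = 40$ ($I{\left(w \right)} = -24 + 4 \cdot 4^{2} = -24 + 4 \cdot 16 = -24 + 64 = 40$)
$\sqrt{I{\left(y \right)} + 37414} = \sqrt{40 + 37414} = \sqrt{37454}$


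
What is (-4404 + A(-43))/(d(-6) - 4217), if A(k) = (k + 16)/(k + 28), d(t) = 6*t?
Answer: 22011/21265 ≈ 1.0351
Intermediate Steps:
A(k) = (16 + k)/(28 + k)
(-4404 + A(-43))/(d(-6) - 4217) = (-4404 + (16 - 43)/(28 - 43))/(6*(-6) - 4217) = (-4404 - 27/(-15))/(-36 - 4217) = (-4404 - 1/15*(-27))/(-4253) = (-4404 + 9/5)*(-1/4253) = -22011/5*(-1/4253) = 22011/21265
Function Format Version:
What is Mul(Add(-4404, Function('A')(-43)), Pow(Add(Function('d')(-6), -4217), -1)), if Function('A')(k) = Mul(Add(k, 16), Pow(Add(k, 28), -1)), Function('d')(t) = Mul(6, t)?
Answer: Rational(22011, 21265) ≈ 1.0351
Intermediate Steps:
Function('A')(k) = Mul(Pow(Add(28, k), -1), Add(16, k)) (Function('A')(k) = Mul(Add(16, k), Pow(Add(28, k), -1)) = Mul(Pow(Add(28, k), -1), Add(16, k)))
Mul(Add(-4404, Function('A')(-43)), Pow(Add(Function('d')(-6), -4217), -1)) = Mul(Add(-4404, Mul(Pow(Add(28, -43), -1), Add(16, -43))), Pow(Add(Mul(6, -6), -4217), -1)) = Mul(Add(-4404, Mul(Pow(-15, -1), -27)), Pow(Add(-36, -4217), -1)) = Mul(Add(-4404, Mul(Rational(-1, 15), -27)), Pow(-4253, -1)) = Mul(Add(-4404, Rational(9, 5)), Rational(-1, 4253)) = Mul(Rational(-22011, 5), Rational(-1, 4253)) = Rational(22011, 21265)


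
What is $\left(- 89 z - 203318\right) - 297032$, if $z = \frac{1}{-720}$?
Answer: $- \frac{360251911}{720} \approx -5.0035 \cdot 10^{5}$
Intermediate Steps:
$z = - \frac{1}{720} \approx -0.0013889$
$\left(- 89 z - 203318\right) - 297032 = \left(\left(-89\right) \left(- \frac{1}{720}\right) - 203318\right) - 297032 = \left(\frac{89}{720} - 203318\right) - 297032 = - \frac{146388871}{720} - 297032 = - \frac{360251911}{720}$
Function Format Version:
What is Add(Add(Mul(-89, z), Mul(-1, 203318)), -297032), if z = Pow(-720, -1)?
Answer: Rational(-360251911, 720) ≈ -5.0035e+5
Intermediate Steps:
z = Rational(-1, 720) ≈ -0.0013889
Add(Add(Mul(-89, z), Mul(-1, 203318)), -297032) = Add(Add(Mul(-89, Rational(-1, 720)), Mul(-1, 203318)), -297032) = Add(Add(Rational(89, 720), -203318), -297032) = Add(Rational(-146388871, 720), -297032) = Rational(-360251911, 720)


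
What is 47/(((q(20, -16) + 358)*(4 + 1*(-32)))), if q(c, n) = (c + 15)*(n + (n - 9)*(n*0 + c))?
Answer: 47/495656 ≈ 9.4824e-5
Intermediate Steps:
q(c, n) = (15 + c)*(n + c*(-9 + n)) (q(c, n) = (15 + c)*(n + (-9 + n)*(0 + c)) = (15 + c)*(n + (-9 + n)*c) = (15 + c)*(n + c*(-9 + n)))
47/(((q(20, -16) + 358)*(4 + 1*(-32)))) = 47/((((-135*20 - 9*20**2 + 15*(-16) - 16*20**2 + 16*20*(-16)) + 358)*(4 + 1*(-32)))) = 47/((((-2700 - 9*400 - 240 - 16*400 - 5120) + 358)*(4 - 32))) = 47/((((-2700 - 3600 - 240 - 6400 - 5120) + 358)*(-28))) = 47/(((-18060 + 358)*(-28))) = 47/((-17702*(-28))) = 47/495656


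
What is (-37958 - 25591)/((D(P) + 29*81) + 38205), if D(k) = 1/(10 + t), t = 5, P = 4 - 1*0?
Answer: -953235/608311 ≈ -1.5670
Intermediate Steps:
P = 4 (P = 4 + 0 = 4)
D(k) = 1/15 (D(k) = 1/(10 + 5) = 1/15)
(-37958 - 25591)/((D(P) + 29*81) + 38205) = (-37958 - 25591)/((1/15 + 29*81) + 38205) = -63549/((1/15 + 2349) + 38205) = -63549/(35236/15 + 38205) = -63549/608311/15 = -63549*15/608311 = -953235/608311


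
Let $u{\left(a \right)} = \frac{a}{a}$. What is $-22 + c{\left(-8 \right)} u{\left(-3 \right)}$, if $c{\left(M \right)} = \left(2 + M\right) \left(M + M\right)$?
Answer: $74$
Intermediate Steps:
$u{\left(a \right)} = 1$
$c{\left(M \right)} = 2 M \left(2 + M\right)$ ($c{\left(M \right)} = \left(2 + M\right) 2 M = 2 M \left(2 + M\right)$)
$-22 + c{\left(-8 \right)} u{\left(-3 \right)} = -22 + 2 \left(-8\right) \left(2 - 8\right) 1 = -22 + 2 \left(-8\right) \left(-6\right) 1 = -22 + 96 \cdot 1 = -22 + 96 = 74$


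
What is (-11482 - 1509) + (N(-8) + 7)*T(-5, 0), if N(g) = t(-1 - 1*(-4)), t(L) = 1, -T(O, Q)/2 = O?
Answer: -12911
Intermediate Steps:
T(O, Q) = -2*O
N(g) = 1
(-11482 - 1509) + (N(-8) + 7)*T(-5, 0) = (-11482 - 1509) + (1 + 7)*(-2*(-5)) = -12991 + 8*10 = -12991 + 80 = -12911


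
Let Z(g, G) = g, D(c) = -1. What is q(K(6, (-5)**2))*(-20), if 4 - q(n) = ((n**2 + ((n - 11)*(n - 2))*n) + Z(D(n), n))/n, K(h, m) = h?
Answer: -1090/3 ≈ -363.33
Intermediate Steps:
q(n) = 4 - (-1 + n**2 + n*(-11 + n)*(-2 + n))/n (q(n) = 4 - ((n**2 + ((n - 11)*(n - 2))*n) - 1)/n = 4 - ((n**2 + ((-11 + n)*(-2 + n))*n) - 1)/n = 4 - ((n**2 + n*(-11 + n)*(-2 + n)) - 1)/n = 4 - (-1 + n**2 + n*(-11 + n)*(-2 + n))/n)
q(K(6, (-5)**2))*(-20) = (-18 + 1/6 - 1*6**2 + 12*6)*(-20) = (-18 + 1/6 - 1*36 + 72)*(-20) = (-18 + 1/6 - 36 + 72)*(-20) = (109/6)*(-20) = -1090/3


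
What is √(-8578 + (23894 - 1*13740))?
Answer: 2*√394 ≈ 39.699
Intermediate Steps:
√(-8578 + (23894 - 1*13740)) = √(-8578 + (23894 - 13740)) = √(-8578 + 10154) = √1576 = 2*√394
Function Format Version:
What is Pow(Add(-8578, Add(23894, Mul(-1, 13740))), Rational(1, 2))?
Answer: Mul(2, Pow(394, Rational(1, 2))) ≈ 39.699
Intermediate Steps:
Pow(Add(-8578, Add(23894, Mul(-1, 13740))), Rational(1, 2)) = Pow(Add(-8578, Add(23894, -13740)), Rational(1, 2)) = Pow(Add(-8578, 10154), Rational(1, 2)) = Pow(1576, Rational(1, 2)) = Mul(2, Pow(394, Rational(1, 2)))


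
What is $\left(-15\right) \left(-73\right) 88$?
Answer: $96360$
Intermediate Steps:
$\left(-15\right) \left(-73\right) 88 = 1095 \cdot 88 = 96360$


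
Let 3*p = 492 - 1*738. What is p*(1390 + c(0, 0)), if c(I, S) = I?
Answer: -113980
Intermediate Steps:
p = -82 (p = (492 - 1*738)/3 = (492 - 738)/3 = (⅓)*(-246) = -82)
p*(1390 + c(0, 0)) = -82*(1390 + 0) = -82*1390 = -113980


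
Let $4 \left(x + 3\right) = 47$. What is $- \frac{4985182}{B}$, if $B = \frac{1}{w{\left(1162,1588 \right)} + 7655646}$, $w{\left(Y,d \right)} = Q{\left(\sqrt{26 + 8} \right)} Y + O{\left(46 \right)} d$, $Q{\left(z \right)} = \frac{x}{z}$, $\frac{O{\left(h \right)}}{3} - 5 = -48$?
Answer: $-37143564134508 - \frac{2981578705 \sqrt{34}}{2} \approx -3.7152 \cdot 10^{13}$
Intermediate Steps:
$x = \frac{35}{4}$ ($x = -3 + \frac{1}{4} \cdot 47 = -3 + \frac{47}{4} = \frac{35}{4} \approx 8.75$)
$O{\left(h \right)} = -129$ ($O{\left(h \right)} = 15 + 3 \left(-48\right) = 15 - 144 = -129$)
$Q{\left(z \right)} = \frac{35}{4 z}$
$w{\left(Y,d \right)} = - 129 d + \frac{35 Y \sqrt{34}}{136}$ ($w{\left(Y,d \right)} = \frac{35}{4 \sqrt{26 + 8}} Y - 129 d = \frac{35}{4 \sqrt{34}} Y - 129 d = \frac{35 \frac{\sqrt{34}}{34}}{4} Y - 129 d = \frac{35 \sqrt{34}}{136} Y - 129 d = \frac{35 Y \sqrt{34}}{136} - 129 d = - 129 d + \frac{35 Y \sqrt{34}}{136}$)
$B = \frac{1}{7450794 + \frac{20335 \sqrt{34}}{68}}$ ($B = \frac{1}{\left(\left(-129\right) 1588 + \frac{35}{136} \cdot 1162 \sqrt{34}\right) + 7655646} = \frac{1}{\left(-204852 + \frac{20335 \sqrt{34}}{68}\right) + 7655646} = \frac{1}{7450794 + \frac{20335 \sqrt{34}}{68}} \approx 1.3418 \cdot 10^{-7}$)
$- \frac{4985182}{B} = - \frac{4985182}{\frac{1013307984}{7549948633827071} - \frac{40670 \sqrt{34}}{7549948633827071}}$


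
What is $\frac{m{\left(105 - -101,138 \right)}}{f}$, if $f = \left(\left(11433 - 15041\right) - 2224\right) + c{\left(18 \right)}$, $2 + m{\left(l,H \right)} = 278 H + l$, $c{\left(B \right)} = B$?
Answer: $- \frac{6428}{969} \approx -6.6336$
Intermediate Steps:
$m{\left(l,H \right)} = -2 + l + 278 H$ ($m{\left(l,H \right)} = -2 + \left(278 H + l\right) = -2 + \left(l + 278 H\right) = -2 + l + 278 H$)
$f = -5814$ ($f = \left(\left(11433 - 15041\right) - 2224\right) + 18 = \left(-3608 - 2224\right) + 18 = -5832 + 18 = -5814$)
$\frac{m{\left(105 - -101,138 \right)}}{f} = \frac{-2 + \left(105 - -101\right) + 278 \cdot 138}{-5814} = \left(-2 + \left(105 + 101\right) + 38364\right) \left(- \frac{1}{5814}\right) = \left(-2 + 206 + 38364\right) \left(- \frac{1}{5814}\right) = 38568 \left(- \frac{1}{5814}\right) = - \frac{6428}{969}$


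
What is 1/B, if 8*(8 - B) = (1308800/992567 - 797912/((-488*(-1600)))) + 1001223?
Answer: -774996313600/96986845532172787 ≈ -7.9907e-6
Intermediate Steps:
B = -96986845532172787/774996313600 (B = 8 - ((1308800/992567 - 797912/((-488*(-1600)))) + 1001223)/8 = 8 - ((1308800*(1/992567) - 797912/780800) + 1001223)/8 = 8 - ((1308800/992567 - 797912*1/780800) + 1001223)/8 = 8 - ((1308800/992567 - 99739/97600) + 1001223)/8 = 8 - (28741239987/96874539200 + 1001223)/8 = 8 - 1/8*96993045502681587/96874539200 = 8 - 96993045502681587/774996313600 = -96986845532172787/774996313600 ≈ -1.2514e+5)
1/B = 1/(-96986845532172787/774996313600) = -774996313600/96986845532172787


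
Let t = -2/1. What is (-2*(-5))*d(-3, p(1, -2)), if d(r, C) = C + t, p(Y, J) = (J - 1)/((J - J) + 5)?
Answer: -26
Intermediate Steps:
t = -2 (t = 1*(-2) = -2)
p(Y, J) = -⅕ + J/5 (p(Y, J) = (-1 + J)/(0 + 5) = (-1 + J)/5 = (-1 + J)*(⅕) = -⅕ + J/5)
d(r, C) = -2 + C (d(r, C) = C - 2 = -2 + C)
(-2*(-5))*d(-3, p(1, -2)) = (-2*(-5))*(-2 + (-⅕ + (⅕)*(-2))) = 10*(-2 + (-⅕ - ⅖)) = 10*(-2 - ⅗) = 10*(-13/5) = -26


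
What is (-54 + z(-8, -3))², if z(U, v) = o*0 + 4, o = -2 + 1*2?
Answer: 2500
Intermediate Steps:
o = 0 (o = -2 + 2 = 0)
z(U, v) = 4 (z(U, v) = 0*0 + 4 = 0 + 4 = 4)
(-54 + z(-8, -3))² = (-54 + 4)² = (-50)² = 2500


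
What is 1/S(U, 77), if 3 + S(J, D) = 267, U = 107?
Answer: 1/264 ≈ 0.0037879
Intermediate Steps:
S(J, D) = 264 (S(J, D) = -3 + 267 = 264)
1/S(U, 77) = 1/264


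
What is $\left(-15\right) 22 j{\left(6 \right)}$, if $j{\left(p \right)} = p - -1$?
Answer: $-2310$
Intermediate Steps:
$j{\left(p \right)} = 1 + p$ ($j{\left(p \right)} = p + 1 = 1 + p$)
$\left(-15\right) 22 j{\left(6 \right)} = \left(-15\right) 22 \left(1 + 6\right) = \left(-330\right) 7 = -2310$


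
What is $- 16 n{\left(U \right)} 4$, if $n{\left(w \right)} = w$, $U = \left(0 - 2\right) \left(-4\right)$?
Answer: $-512$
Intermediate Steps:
$U = 8$ ($U = \left(0 - 2\right) \left(-4\right) = \left(-2\right) \left(-4\right) = 8$)
$- 16 n{\left(U \right)} 4 = \left(-16\right) 8 \cdot 4 = \left(-128\right) 4 = -512$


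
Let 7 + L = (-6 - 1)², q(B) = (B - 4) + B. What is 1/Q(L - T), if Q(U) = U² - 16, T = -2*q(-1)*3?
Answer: 1/20 ≈ 0.050000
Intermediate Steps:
q(B) = -4 + 2*B (q(B) = (-4 + B) + B = -4 + 2*B)
L = 42 (L = -7 + (-6 - 1)² = -7 + (-7)² = -7 + 49 = 42)
T = 36 (T = -2*(-4 + 2*(-1))*3 = -2*(-4 - 2)*3 = -2*(-6)*3 = 12*3 = 36)
Q(U) = -16 + U²
1/Q(L - T) = 1/(-16 + (42 - 1*36)²) = 1/(-16 + (42 - 36)²) = 1/(-16 + 6²) = 1/(-16 + 36) = 1/20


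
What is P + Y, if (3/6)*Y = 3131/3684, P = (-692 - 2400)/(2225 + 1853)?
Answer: 3536377/3755838 ≈ 0.94157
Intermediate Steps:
P = -1546/2039 (P = -3092/4078 = -3092*1/4078 = -1546/2039 ≈ -0.75821)
Y = 3131/1842 (Y = 2*(3131/3684) = 3131/1842 ≈ 1.6998)
P + Y = -1546/2039 + 3131/1842 = 3536377/3755838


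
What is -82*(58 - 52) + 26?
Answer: -466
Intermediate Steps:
-82*(58 - 52) + 26 = -82*6 + 26 = -492 + 26 = -466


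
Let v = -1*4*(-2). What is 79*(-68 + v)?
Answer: -4740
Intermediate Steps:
v = 8 (v = -4*(-2) = 8)
79*(-68 + v) = 79*(-68 + 8) = 79*(-60) = -4740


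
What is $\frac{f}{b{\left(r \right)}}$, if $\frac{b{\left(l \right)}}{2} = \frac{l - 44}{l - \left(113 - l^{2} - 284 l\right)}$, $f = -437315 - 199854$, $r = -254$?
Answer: $- \frac{5089068803}{596} \approx -8.5387 \cdot 10^{6}$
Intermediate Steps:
$f = -637169$ ($f = -437315 - 199854 = -637169$)
$b{\left(l \right)} = \frac{2 \left(-44 + l\right)}{-113 + l^{2} + 285 l}$ ($b{\left(l \right)} = 2 \frac{l - 44}{l - \left(113 - l^{2} - 284 l\right)} = 2 \frac{-44 + l}{l + \left(-113 + l^{2} + 284 l\right)} = 2 \frac{-44 + l}{-113 + l^{2} + 285 l} = \frac{2 \left(-44 + l\right)}{-113 + l^{2} + 285 l}$)
$\frac{f}{b{\left(r \right)}} = - \frac{637169}{2 \frac{1}{-113 + \left(-254\right)^{2} + 285 \left(-254\right)} \left(-44 - 254\right)} = - \frac{637169}{2 \frac{1}{-113 + 64516 - 72390} \left(-298\right)} = - \frac{637169}{2 \frac{1}{-7987} \left(-298\right)} = - \frac{637169}{2 \left(- \frac{1}{7987}\right) \left(-298\right)} = - \frac{637169}{\frac{596}{7987}} = \left(-637169\right) \frac{7987}{596} = - \frac{5089068803}{596}$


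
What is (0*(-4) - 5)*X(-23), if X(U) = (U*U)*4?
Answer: -10580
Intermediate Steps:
X(U) = 4*U² (X(U) = U²*4 = 4*U²)
(0*(-4) - 5)*X(-23) = (0*(-4) - 5)*(4*(-23)²) = (0 - 5)*(4*529) = -5*2116 = -10580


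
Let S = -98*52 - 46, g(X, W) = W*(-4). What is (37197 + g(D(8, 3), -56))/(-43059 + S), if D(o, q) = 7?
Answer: -37421/48201 ≈ -0.77635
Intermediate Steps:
g(X, W) = -4*W
S = -5142 (S = -5096 - 46 = -5142)
(37197 + g(D(8, 3), -56))/(-43059 + S) = (37197 - 4*(-56))/(-43059 - 5142) = (37197 + 224)/(-48201) = 37421*(-1/48201) = -37421/48201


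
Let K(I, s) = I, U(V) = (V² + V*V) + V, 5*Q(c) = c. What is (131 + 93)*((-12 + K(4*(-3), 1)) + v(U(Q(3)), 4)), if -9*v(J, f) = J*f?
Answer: -413056/75 ≈ -5507.4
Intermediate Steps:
Q(c) = c/5
U(V) = V + 2*V² (U(V) = (V² + V²) + V = 2*V² + V = V + 2*V²)
v(J, f) = -J*f/9
(131 + 93)*((-12 + K(4*(-3), 1)) + v(U(Q(3)), 4)) = (131 + 93)*((-12 + 4*(-3)) - ⅑*((⅕)*3)*(1 + 2*((⅕)*3))*4) = 224*((-12 - 12) - ⅑*3*(1 + 2*(⅗))/5*4) = 224*(-24 - ⅑*3*(1 + 6/5)/5*4) = 224*(-24 - ⅑*(⅗)*(11/5)*4) = 224*(-24 - ⅑*33/25*4) = 224*(-24 - 44/75) = 224*(-1844/75) = -413056/75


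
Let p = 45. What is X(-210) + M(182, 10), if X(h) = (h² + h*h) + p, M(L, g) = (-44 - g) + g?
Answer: 88201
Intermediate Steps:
M(L, g) = -44
X(h) = 45 + 2*h² (X(h) = (h² + h*h) + 45 = (h² + h²) + 45 = 2*h² + 45 = 45 + 2*h²)
X(-210) + M(182, 10) = (45 + 2*(-210)²) - 44 = (45 + 2*44100) - 44 = (45 + 88200) - 44 = 88245 - 44 = 88201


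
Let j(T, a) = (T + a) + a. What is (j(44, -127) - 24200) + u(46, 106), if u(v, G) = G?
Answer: -24304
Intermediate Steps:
j(T, a) = T + 2*a
(j(44, -127) - 24200) + u(46, 106) = ((44 + 2*(-127)) - 24200) + 106 = ((44 - 254) - 24200) + 106 = (-210 - 24200) + 106 = -24410 + 106 = -24304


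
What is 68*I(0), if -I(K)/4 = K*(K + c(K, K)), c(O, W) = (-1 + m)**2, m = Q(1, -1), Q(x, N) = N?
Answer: 0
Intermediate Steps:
m = -1
c(O, W) = 4 (c(O, W) = (-1 - 1)**2 = (-2)**2 = 4)
I(K) = -4*K*(4 + K) (I(K) = -4*K*(K + 4) = -4*K*(4 + K))
68*I(0) = 68*(-4*0*(4 + 0)) = 68*(-4*0*4) = 68*0 = 0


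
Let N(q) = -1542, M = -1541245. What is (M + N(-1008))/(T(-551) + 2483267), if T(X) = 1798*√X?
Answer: -3831152045129/6168396268293 + 2773931026*I*√551/6168396268293 ≈ -0.62109 + 0.010556*I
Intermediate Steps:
(M + N(-1008))/(T(-551) + 2483267) = (-1541245 - 1542)/(1798*√(-551) + 2483267) = -1542787/(1798*(I*√551) + 2483267) = -1542787/(1798*I*√551 + 2483267) = -1542787/(2483267 + 1798*I*√551)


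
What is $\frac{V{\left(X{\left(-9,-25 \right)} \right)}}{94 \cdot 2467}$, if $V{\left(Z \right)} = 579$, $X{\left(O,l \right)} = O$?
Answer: $\frac{579}{231898} \approx 0.0024968$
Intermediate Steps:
$\frac{V{\left(X{\left(-9,-25 \right)} \right)}}{94 \cdot 2467} = \frac{579}{94 \cdot 2467} = \frac{579}{231898}$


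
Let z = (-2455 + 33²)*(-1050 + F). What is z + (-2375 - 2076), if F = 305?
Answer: 1013219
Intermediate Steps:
z = 1017670 (z = (-2455 + 33²)*(-1050 + 305) = (-2455 + 1089)*(-745) = -1366*(-745) = 1017670)
z + (-2375 - 2076) = 1017670 + (-2375 - 2076) = 1017670 - 4451 = 1013219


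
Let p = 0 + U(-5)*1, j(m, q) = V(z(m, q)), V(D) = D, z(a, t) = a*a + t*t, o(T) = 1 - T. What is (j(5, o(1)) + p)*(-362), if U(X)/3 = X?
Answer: -3620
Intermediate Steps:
U(X) = 3*X
z(a, t) = a**2 + t**2
j(m, q) = m**2 + q**2
p = -15 (p = 0 + (3*(-5))*1 = 0 - 15*1 = 0 - 15 = -15)
(j(5, o(1)) + p)*(-362) = ((5**2 + (1 - 1*1)**2) - 15)*(-362) = ((25 + (1 - 1)**2) - 15)*(-362) = ((25 + 0**2) - 15)*(-362) = ((25 + 0) - 15)*(-362) = (25 - 15)*(-362) = 10*(-362) = -3620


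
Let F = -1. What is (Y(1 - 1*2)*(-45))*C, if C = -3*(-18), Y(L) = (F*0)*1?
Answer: 0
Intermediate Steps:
Y(L) = 0 (Y(L) = -1*0*1 = 0*1 = 0)
C = 54
(Y(1 - 1*2)*(-45))*C = (0*(-45))*54 = 0*54 = 0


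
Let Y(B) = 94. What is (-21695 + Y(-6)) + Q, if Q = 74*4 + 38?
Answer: -21267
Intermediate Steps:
Q = 334 (Q = 296 + 38 = 334)
(-21695 + Y(-6)) + Q = (-21695 + 94) + 334 = -21601 + 334 = -21267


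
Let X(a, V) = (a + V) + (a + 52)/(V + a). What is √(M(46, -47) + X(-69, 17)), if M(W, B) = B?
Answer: I*√66703/26 ≈ 9.9334*I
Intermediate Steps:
X(a, V) = V + a + (52 + a)/(V + a) (X(a, V) = (V + a) + (52 + a)/(V + a) = V + a + (52 + a)/(V + a))
√(M(46, -47) + X(-69, 17)) = √(-47 + (52 - 69 + 17² + (-69)² + 2*17*(-69))/(17 - 69)) = √(-47 + (52 - 69 + 289 + 4761 - 2346)/(-52)) = √(-47 - 1/52*2687) = √(-47 - 2687/52) = √(-5131/52) = I*√66703/26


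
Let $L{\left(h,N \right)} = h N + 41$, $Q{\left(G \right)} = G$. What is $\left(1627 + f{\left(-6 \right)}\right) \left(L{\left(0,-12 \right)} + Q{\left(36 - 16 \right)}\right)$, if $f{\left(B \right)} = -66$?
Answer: $95221$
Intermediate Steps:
$L{\left(h,N \right)} = 41 + N h$ ($L{\left(h,N \right)} = N h + 41 = 41 + N h$)
$\left(1627 + f{\left(-6 \right)}\right) \left(L{\left(0,-12 \right)} + Q{\left(36 - 16 \right)}\right) = \left(1627 - 66\right) \left(\left(41 - 0\right) + \left(36 - 16\right)\right) = 1561 \left(\left(41 + 0\right) + \left(36 - 16\right)\right) = 1561 \left(41 + 20\right) = 1561 \cdot 61 = 95221$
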